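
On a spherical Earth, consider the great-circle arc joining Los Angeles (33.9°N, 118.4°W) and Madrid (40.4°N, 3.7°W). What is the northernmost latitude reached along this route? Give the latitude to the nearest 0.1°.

The great circle lies in the plane with unit normal n̂ = (p₁ × p₂)/|p₁ × p₂|.
Here n̂_z ≈ +0.577; the vertex latitude is φ_max = arccos|n̂_z| ≈ 54.8°.
Check via Clairaut: cos φ_max = |cos φ₁| · sin C = cos(33.9°)·sin(44.0°) ≈ 0.577, again giving ≈ 54.8°.

≈ 54.8°N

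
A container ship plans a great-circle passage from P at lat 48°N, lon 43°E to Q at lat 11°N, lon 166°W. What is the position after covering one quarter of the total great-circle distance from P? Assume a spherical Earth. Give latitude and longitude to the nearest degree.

Convert each endpoint to a unit vector on the sphere (x = cos φ cos λ, y = cos φ sin λ, z = sin φ).
The central angle between the endpoints is δ = arccos(p₁·p₂) ≈ 2.018 rad (115.6°).
Interpolate at f = 1/4 with slerp weights a = sin((1−f)δ)/sin δ ≈ 1.107, b = sin(fδ)/sin δ ≈ 0.536.
p = a·p₁ + b·p₂ ≈ (0.031, 0.378, 0.925); φ = arcsin(p_z) ≈ 67.71°, λ = atan2(p_y, p_x) ≈ 85.28°.

≈ lat 68°N, lon 85°E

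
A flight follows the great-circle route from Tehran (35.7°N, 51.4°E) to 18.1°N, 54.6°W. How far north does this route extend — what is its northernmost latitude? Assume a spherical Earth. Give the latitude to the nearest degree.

The great circle lies in the plane with unit normal n̂ = (p₁ × p₂)/|p₁ × p₂|.
Here n̂_z ≈ -0.742; the vertex latitude is φ_max = arccos|n̂_z| ≈ 42.1°.

≈ 42°N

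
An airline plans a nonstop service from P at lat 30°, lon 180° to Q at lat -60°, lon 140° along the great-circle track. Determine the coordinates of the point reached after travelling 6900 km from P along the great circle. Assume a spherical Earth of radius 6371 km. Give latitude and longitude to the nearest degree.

≈ lat -29°, lon 161°

From cos δ = sin φ₁ sin φ₂ + cos φ₁ cos φ₂ cos Δλ, the central angle is δ ≈ 1.672 rad (95.8°). The total great-circle distance is δ·R ≈ 1.672 × 6371 ≈ 10654 km, so the target fraction is f = 6900/10654 ≈ 0.648.
Interpolate at f ≈ 0.648 with slerp weights a = sin((1−f)δ)/sin δ ≈ 0.559, b = sin(fδ)/sin δ ≈ 0.888.
p = a·p₁ + b·p₂ ≈ (-0.824, 0.285, -0.490); φ = arcsin(p_z) ≈ -29.32°, λ = atan2(p_y, p_x) ≈ 160.89°.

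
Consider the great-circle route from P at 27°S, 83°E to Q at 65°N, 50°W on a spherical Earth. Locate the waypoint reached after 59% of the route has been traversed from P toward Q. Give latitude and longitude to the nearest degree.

Convert each endpoint to a unit vector on the sphere (x = cos φ cos λ, y = cos φ sin λ, z = sin φ).
The central angle between the endpoints is δ = arccos(p₁·p₂) ≈ 2.303 rad (131.9°).
Interpolate at f = 0.59 with slerp weights a = sin((1−f)δ)/sin δ ≈ 1.089, b = sin(fδ)/sin δ ≈ 1.314.
p = a·p₁ + b·p₂ ≈ (0.475, 0.537, 0.697); φ = arcsin(p_z) ≈ 44.16°, λ = atan2(p_y, p_x) ≈ 48.52°.

≈ 44°N, 49°E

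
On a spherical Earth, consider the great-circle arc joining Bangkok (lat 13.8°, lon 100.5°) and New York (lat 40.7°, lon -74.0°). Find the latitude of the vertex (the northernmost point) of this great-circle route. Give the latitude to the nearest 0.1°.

≈ 85.0°

The great circle lies in the plane with unit normal n̂ = (p₁ × p₂)/|p₁ × p₂|.
Here n̂_z ≈ -0.086; the vertex latitude is φ_max = arccos|n̂_z| ≈ 85.0°.
Check via Clairaut: cos φ_max = |cos φ₁| · sin C = cos(13.8°)·sin(5.1°) ≈ 0.086, again giving ≈ 85.0°.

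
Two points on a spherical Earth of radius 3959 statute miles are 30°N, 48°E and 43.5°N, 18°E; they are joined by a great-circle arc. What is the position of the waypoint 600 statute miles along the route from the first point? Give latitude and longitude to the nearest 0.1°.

≈ 35.1°N, 39.6°E

From cos δ = sin φ₁ sin φ₂ + cos φ₁ cos φ₂ cos Δλ, the central angle is δ ≈ 0.477 rad (27.4°). The total great-circle distance is δ·R ≈ 0.477 × 3959 ≈ 1890 mi, so the target fraction is f = 600/1890 ≈ 0.317.
Interpolate at f ≈ 0.317 with slerp weights a = sin((1−f)δ)/sin δ ≈ 0.697, b = sin(fδ)/sin δ ≈ 0.329.
p = a·p₁ + b·p₂ ≈ (0.630, 0.522, 0.575); φ = arcsin(p_z) ≈ 35.07°, λ = atan2(p_y, p_x) ≈ 39.63°.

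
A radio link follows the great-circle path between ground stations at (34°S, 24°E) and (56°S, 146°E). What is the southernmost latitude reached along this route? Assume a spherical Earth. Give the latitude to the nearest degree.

≈ 66°S

The great circle lies in the plane with unit normal n̂ = (p₁ × p₂)/|p₁ × p₂|.
Here n̂_z ≈ +0.403; the vertex latitude is φ_max = arccos|n̂_z| ≈ 66.2°.
Check via Clairaut: cos φ_max = |cos φ₁| · sin C = cos(34.0°)·sin(150.9°) ≈ 0.403, again giving ≈ 66.2°.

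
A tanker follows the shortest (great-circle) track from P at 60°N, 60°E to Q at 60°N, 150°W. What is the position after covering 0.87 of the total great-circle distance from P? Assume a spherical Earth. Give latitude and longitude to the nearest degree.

The haversine formula gives a central angle δ ≈ 1.008 rad (57.8°) between the endpoints.
Interpolate at f = 0.87 with slerp weights a = sin((1−f)δ)/sin δ ≈ 0.154, b = sin(fδ)/sin δ ≈ 0.909.
p = a·p₁ + b·p₂ ≈ (-0.355, -0.160, 0.921); φ = arcsin(p_z) ≈ 67.08°, λ = atan2(p_y, p_x) ≈ -155.69°.

≈ 67°N, 156°W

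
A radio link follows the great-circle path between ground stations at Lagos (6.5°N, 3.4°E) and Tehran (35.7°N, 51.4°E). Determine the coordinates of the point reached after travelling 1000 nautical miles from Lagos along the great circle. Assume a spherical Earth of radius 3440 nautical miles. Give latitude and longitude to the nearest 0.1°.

≈ (17.1°N, 16.5°E)

The haversine formula gives a central angle δ ≈ 0.920 rad (52.7°) between the endpoints. The total great-circle distance is δ·R ≈ 0.920 × 3440 ≈ 3164 nmi, so the target fraction is f = 1000/3164 ≈ 0.316.
Interpolate at f ≈ 0.316 with slerp weights a = sin((1−f)δ)/sin δ ≈ 0.740, b = sin(fδ)/sin δ ≈ 0.360.
p = a·p₁ + b·p₂ ≈ (0.916, 0.272, 0.294); φ = arcsin(p_z) ≈ 17.10°, λ = atan2(p_y, p_x) ≈ 16.55°.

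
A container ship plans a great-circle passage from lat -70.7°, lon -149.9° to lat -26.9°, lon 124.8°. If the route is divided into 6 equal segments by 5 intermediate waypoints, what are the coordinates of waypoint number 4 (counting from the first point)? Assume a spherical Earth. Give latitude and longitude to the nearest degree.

≈ lat -46°, lon 136°

Convert each endpoint to a unit vector on the sphere (x = cos φ cos λ, y = cos φ sin λ, z = sin φ).
The central angle between the endpoints is δ = arccos(p₁·p₂) ≈ 1.103 rad (63.2°).
Interpolate at f = 4/6 with slerp weights a = sin((1−f)δ)/sin δ ≈ 0.403, b = sin(fδ)/sin δ ≈ 0.752.
p = a·p₁ + b·p₂ ≈ (-0.498, 0.484, -0.720); φ = arcsin(p_z) ≈ -46.06°, λ = atan2(p_y, p_x) ≈ 135.82°.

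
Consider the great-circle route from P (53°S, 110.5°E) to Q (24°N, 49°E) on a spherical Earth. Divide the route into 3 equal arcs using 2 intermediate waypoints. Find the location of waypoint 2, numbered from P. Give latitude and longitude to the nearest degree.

≈ (3°S, 65°E)

Convert each endpoint to a unit vector on the sphere (x = cos φ cos λ, y = cos φ sin λ, z = sin φ).
The central angle between the endpoints is δ = arccos(p₁·p₂) ≈ 1.633 rad (93.6°).
Interpolate at f = 2/3 with slerp weights a = sin((1−f)δ)/sin δ ≈ 0.519, b = sin(fδ)/sin δ ≈ 0.888.
p = a·p₁ + b·p₂ ≈ (0.423, 0.905, -0.053); φ = arcsin(p_z) ≈ -3.06°, λ = atan2(p_y, p_x) ≈ 64.95°.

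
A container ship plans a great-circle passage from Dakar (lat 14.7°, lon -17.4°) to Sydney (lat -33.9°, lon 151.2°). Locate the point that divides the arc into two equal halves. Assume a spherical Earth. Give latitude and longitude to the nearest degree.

≈ lat -54°, lon 29°

Write both endpoints as unit vectors p₁, p₂ with components (cos φ cos λ, cos φ sin λ, sin φ).
The central angle between the endpoints is δ = arccos(p₁·p₂) ≈ 2.761 rad (158.2°).
Interpolate at f = 1/2 with slerp weights a = sin((1−f)δ)/sin δ ≈ 2.645, b = sin(fδ)/sin δ ≈ 2.645.
p = a·p₁ + b·p₂ ≈ (0.518, 0.293, -0.804); φ = arcsin(p_z) ≈ -53.52°, λ = atan2(p_y, p_x) ≈ 29.48°.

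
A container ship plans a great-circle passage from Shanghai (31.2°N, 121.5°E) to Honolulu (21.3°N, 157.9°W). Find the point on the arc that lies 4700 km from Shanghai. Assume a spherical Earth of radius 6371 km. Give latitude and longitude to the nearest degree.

≈ 32°N, 171°E

Write both endpoints as unit vectors p₁, p₂ with components (cos φ cos λ, cos φ sin λ, sin φ).
The central angle between the endpoints is δ = arccos(p₁·p₂) ≈ 1.247 rad (71.4°). The total great-circle distance is δ·R ≈ 1.247 × 6371 ≈ 7944 km, so the target fraction is f = 4700/7944 ≈ 0.592.
Interpolate at f ≈ 0.592 with slerp weights a = sin((1−f)δ)/sin δ ≈ 0.514, b = sin(fδ)/sin δ ≈ 0.710.
p = a·p₁ + b·p₂ ≈ (-0.842, 0.126, 0.524); φ = arcsin(p_z) ≈ 31.61°, λ = atan2(p_y, p_x) ≈ 171.47°.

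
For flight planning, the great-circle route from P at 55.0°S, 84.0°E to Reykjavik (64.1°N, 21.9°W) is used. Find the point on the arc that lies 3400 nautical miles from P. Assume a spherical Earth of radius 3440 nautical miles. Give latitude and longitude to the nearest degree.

The haversine formula gives a central angle δ ≈ 2.507 rad (143.7°) between the endpoints. The total great-circle distance is δ·R ≈ 2.507 × 3440 ≈ 8625 nmi, so the target fraction is f = 3400/8625 ≈ 0.394.
Interpolate at f ≈ 0.394 with slerp weights a = sin((1−f)δ)/sin δ ≈ 1.685, b = sin(fδ)/sin δ ≈ 1.409.
p = a·p₁ + b·p₂ ≈ (0.672, 0.732, -0.113); φ = arcsin(p_z) ≈ -6.47°, λ = atan2(p_y, p_x) ≈ 47.43°.

≈ 6°S, 47°E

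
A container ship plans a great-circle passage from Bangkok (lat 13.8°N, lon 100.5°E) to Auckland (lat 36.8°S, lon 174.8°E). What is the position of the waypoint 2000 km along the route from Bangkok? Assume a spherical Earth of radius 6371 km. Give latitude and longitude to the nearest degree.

Write both endpoints as unit vectors p₁, p₂ with components (cos φ cos λ, cos φ sin λ, sin φ).
The central angle between the endpoints is δ = arccos(p₁·p₂) ≈ 1.503 rad (86.1°). The total great-circle distance is δ·R ≈ 1.503 × 6371 ≈ 9577 km, so the target fraction is f = 2000/9577 ≈ 0.209.
Interpolate at f ≈ 0.209 with slerp weights a = sin((1−f)δ)/sin δ ≈ 0.930, b = sin(fδ)/sin δ ≈ 0.309.
p = a·p₁ + b·p₂ ≈ (-0.411, 0.911, 0.036); φ = arcsin(p_z) ≈ 2.09°, λ = atan2(p_y, p_x) ≈ 114.31°.

≈ lat 2°N, lon 114°E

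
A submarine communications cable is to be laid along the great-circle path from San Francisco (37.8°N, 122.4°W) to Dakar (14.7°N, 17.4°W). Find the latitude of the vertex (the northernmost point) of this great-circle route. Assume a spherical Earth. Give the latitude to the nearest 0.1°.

≈ 42.4°N

The great circle lies in the plane with unit normal n̂ = (p₁ × p₂)/|p₁ × p₂|.
Here n̂_z ≈ +0.739; the vertex latitude is φ_max = arccos|n̂_z| ≈ 42.4°.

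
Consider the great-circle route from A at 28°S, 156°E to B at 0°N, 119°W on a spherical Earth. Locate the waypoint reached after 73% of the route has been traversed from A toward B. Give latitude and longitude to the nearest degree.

From cos δ = sin φ₁ sin φ₂ + cos φ₁ cos φ₂ cos Δλ, the central angle is δ ≈ 1.494 rad (85.6°).
Interpolate at f = 0.73 with slerp weights a = sin((1−f)δ)/sin δ ≈ 0.394, b = sin(fδ)/sin δ ≈ 0.889.
p = a·p₁ + b·p₂ ≈ (-0.749, -0.637, -0.185); φ = arcsin(p_z) ≈ -10.65°, λ = atan2(p_y, p_x) ≈ -139.63°.

≈ 11°S, 140°W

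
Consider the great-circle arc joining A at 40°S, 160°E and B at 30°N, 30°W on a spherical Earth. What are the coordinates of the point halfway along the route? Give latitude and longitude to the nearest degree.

≈ 39°S, 80°W

The haversine formula gives a central angle δ ≈ 2.916 rad (167.1°) between the endpoints.
Interpolate at f = 1/2 with slerp weights a = sin((1−f)δ)/sin δ ≈ 4.448, b = sin(fδ)/sin δ ≈ 4.448.
p = a·p₁ + b·p₂ ≈ (0.134, -0.761, -0.635); φ = arcsin(p_z) ≈ -39.43°, λ = atan2(p_y, p_x) ≈ -80.00°.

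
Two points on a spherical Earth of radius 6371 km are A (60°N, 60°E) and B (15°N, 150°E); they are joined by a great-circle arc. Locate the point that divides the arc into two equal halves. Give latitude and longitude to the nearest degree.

Convert each endpoint to a unit vector on the sphere (x = cos φ cos λ, y = cos φ sin λ, z = sin φ).
The central angle between the endpoints is δ = arccos(p₁·p₂) ≈ 1.345 rad (77.0°).
Interpolate at f = 1/2 with slerp weights a = sin((1−f)δ)/sin δ ≈ 0.639, b = sin(fδ)/sin δ ≈ 0.639.
p = a·p₁ + b·p₂ ≈ (-0.375, 0.585, 0.719); φ = arcsin(p_z) ≈ 45.96°, λ = atan2(p_y, p_x) ≈ 122.63°.

≈ (46°N, 123°E)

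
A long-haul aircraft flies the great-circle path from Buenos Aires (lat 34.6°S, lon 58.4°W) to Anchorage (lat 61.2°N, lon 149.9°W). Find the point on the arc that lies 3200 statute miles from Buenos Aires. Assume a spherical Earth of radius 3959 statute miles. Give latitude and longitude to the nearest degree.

≈ lat 6°N, lon 82°W

From cos δ = sin φ₁ sin φ₂ + cos φ₁ cos φ₂ cos Δλ, the central angle is δ ≈ 2.104 rad (120.5°). The total great-circle distance is δ·R ≈ 2.104 × 3959 ≈ 8328 mi, so the target fraction is f = 3200/8328 ≈ 0.384.
Interpolate at f ≈ 0.384 with slerp weights a = sin((1−f)δ)/sin δ ≈ 1.117, b = sin(fδ)/sin δ ≈ 0.839.
p = a·p₁ + b·p₂ ≈ (0.132, -0.986, 0.101); φ = arcsin(p_z) ≈ 5.81°, λ = atan2(p_y, p_x) ≈ -82.38°.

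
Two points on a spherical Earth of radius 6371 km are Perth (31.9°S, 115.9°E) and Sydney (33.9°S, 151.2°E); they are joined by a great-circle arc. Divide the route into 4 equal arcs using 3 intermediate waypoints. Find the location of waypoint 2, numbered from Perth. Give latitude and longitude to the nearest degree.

≈ (34°S, 133°E)

Write both endpoints as unit vectors p₁, p₂ with components (cos φ cos λ, cos φ sin λ, sin φ).
The central angle between the endpoints is δ = arccos(p₁·p₂) ≈ 0.516 rad (29.6°).
Interpolate at f = 2/4 with slerp weights a = sin((1−f)δ)/sin δ ≈ 0.517, b = sin(fδ)/sin δ ≈ 0.517.
p = a·p₁ + b·p₂ ≈ (-0.568, 0.602, -0.562); φ = arcsin(p_z) ≈ -34.17°, λ = atan2(p_y, p_x) ≈ 133.34°.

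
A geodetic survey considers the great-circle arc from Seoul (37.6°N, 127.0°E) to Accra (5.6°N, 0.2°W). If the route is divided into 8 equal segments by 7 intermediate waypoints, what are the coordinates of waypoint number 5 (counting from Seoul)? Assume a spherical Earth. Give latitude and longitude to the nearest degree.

≈ 34°N, 35°E

Write both endpoints as unit vectors p₁, p₂ with components (cos φ cos λ, cos φ sin λ, sin φ).
The central angle between the endpoints is δ = arccos(p₁·p₂) ≈ 2.001 rad (114.7°).
Interpolate at f = 5/8 with slerp weights a = sin((1−f)δ)/sin δ ≈ 0.750, b = sin(fδ)/sin δ ≈ 1.044.
p = a·p₁ + b·p₂ ≈ (0.682, 0.471, 0.560); φ = arcsin(p_z) ≈ 34.04°, λ = atan2(p_y, p_x) ≈ 34.65°.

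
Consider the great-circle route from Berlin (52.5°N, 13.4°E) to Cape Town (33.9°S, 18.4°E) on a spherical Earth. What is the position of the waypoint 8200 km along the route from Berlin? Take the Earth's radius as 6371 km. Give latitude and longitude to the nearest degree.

Convert each endpoint to a unit vector on the sphere (x = cos φ cos λ, y = cos φ sin λ, z = sin φ).
The central angle between the endpoints is δ = arccos(p₁·p₂) ≈ 1.510 rad (86.5°). The total great-circle distance is δ·R ≈ 1.510 × 6371 ≈ 9620 km, so the target fraction is f = 8200/9620 ≈ 0.852.
Interpolate at f ≈ 0.852 with slerp weights a = sin((1−f)δ)/sin δ ≈ 0.221, b = sin(fδ)/sin δ ≈ 0.962.
p = a·p₁ + b·p₂ ≈ (0.889, 0.283, -0.361); φ = arcsin(p_z) ≈ -21.15°, λ = atan2(p_y, p_x) ≈ 17.68°.

≈ (21°S, 18°E)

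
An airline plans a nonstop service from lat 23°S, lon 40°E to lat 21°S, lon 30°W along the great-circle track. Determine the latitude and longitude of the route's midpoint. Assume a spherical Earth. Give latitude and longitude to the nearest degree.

Convert each endpoint to a unit vector on the sphere (x = cos φ cos λ, y = cos φ sin λ, z = sin φ).
The central angle between the endpoints is δ = arccos(p₁·p₂) ≈ 1.122 rad (64.3°).
Interpolate at f = 1/2 with slerp weights a = sin((1−f)δ)/sin δ ≈ 0.590, b = sin(fδ)/sin δ ≈ 0.590.
p = a·p₁ + b·p₂ ≈ (0.894, 0.074, -0.442); φ = arcsin(p_z) ≈ -26.25°, λ = atan2(p_y, p_x) ≈ 4.72°.

≈ lat 26°S, lon 5°E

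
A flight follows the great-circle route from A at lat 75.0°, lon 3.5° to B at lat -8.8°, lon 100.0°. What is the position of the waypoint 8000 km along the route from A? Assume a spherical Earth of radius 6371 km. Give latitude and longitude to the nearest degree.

≈ lat 18°, lon 93°

The haversine formula gives a central angle δ ≈ 1.748 rad (100.2°) between the endpoints. The total great-circle distance is δ·R ≈ 1.748 × 6371 ≈ 11139 km, so the target fraction is f = 8000/11139 ≈ 0.718.
Interpolate at f ≈ 0.718 with slerp weights a = sin((1−f)δ)/sin δ ≈ 0.481, b = sin(fδ)/sin δ ≈ 0.966.
p = a·p₁ + b·p₂ ≈ (-0.042, 0.948, 0.316); φ = arcsin(p_z) ≈ 18.45°, λ = atan2(p_y, p_x) ≈ 92.51°.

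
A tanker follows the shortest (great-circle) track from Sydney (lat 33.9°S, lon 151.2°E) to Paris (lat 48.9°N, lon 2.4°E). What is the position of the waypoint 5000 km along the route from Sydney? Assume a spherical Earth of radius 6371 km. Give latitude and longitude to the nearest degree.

≈ lat 0°N, lon 120°E

Write both endpoints as unit vectors p₁, p₂ with components (cos φ cos λ, cos φ sin λ, sin φ).
The central angle between the endpoints is δ = arccos(p₁·p₂) ≈ 2.662 rad (152.5°). The total great-circle distance is δ·R ≈ 2.662 × 6371 ≈ 16957 km, so the target fraction is f = 5000/16957 ≈ 0.295.
Interpolate at f ≈ 0.295 with slerp weights a = sin((1−f)δ)/sin δ ≈ 2.065, b = sin(fδ)/sin δ ≈ 1.530.
p = a·p₁ + b·p₂ ≈ (-0.497, 0.868, 0.002); φ = arcsin(p_z) ≈ 0.09°, λ = atan2(p_y, p_x) ≈ 119.79°.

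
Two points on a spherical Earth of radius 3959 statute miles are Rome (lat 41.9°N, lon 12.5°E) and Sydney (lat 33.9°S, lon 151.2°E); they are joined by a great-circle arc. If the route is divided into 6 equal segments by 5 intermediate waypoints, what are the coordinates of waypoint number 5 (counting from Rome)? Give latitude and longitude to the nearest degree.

≈ lat 21°S, lon 128°E

From cos δ = sin φ₁ sin φ₂ + cos φ₁ cos φ₂ cos Δλ, the central angle is δ ≈ 2.562 rad (146.8°).
Interpolate at f = 5/6 with slerp weights a = sin((1−f)δ)/sin δ ≈ 0.756, b = sin(fδ)/sin δ ≈ 1.543.
p = a·p₁ + b·p₂ ≈ (-0.573, 0.739, -0.356); φ = arcsin(p_z) ≈ -20.83°, λ = atan2(p_y, p_x) ≈ 127.79°.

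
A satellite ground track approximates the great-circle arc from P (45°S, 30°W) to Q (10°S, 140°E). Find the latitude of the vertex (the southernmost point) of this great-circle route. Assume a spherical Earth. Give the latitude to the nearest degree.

≈ 82°S

The great circle lies in the plane with unit normal n̂ = (p₁ × p₂)/|p₁ × p₂|.
Here n̂_z ≈ +0.146; the vertex latitude is φ_max = arccos|n̂_z| ≈ 81.6°.
Check via Clairaut: cos φ_max = |cos φ₁| · sin C = cos(45.0°)·sin(168.1°) ≈ 0.146, again giving ≈ 81.6°.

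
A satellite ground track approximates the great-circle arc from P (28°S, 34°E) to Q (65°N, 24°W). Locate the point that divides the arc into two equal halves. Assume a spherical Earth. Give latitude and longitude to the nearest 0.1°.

≈ (20.6°N, 16.1°E)

Write both endpoints as unit vectors p₁, p₂ with components (cos φ cos λ, cos φ sin λ, sin φ).
The central angle between the endpoints is δ = arccos(p₁·p₂) ≈ 1.801 rad (103.2°).
Interpolate at f = 1/2 with slerp weights a = sin((1−f)δ)/sin δ ≈ 0.805, b = sin(fδ)/sin δ ≈ 0.805.
p = a·p₁ + b·p₂ ≈ (0.900, 0.259, 0.351); φ = arcsin(p_z) ≈ 20.58°, λ = atan2(p_y, p_x) ≈ 16.06°.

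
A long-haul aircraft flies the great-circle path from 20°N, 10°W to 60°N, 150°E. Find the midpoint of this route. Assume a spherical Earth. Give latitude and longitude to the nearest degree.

≈ 68°N, 10°E

Write both endpoints as unit vectors p₁, p₂ with components (cos φ cos λ, cos φ sin λ, sin φ).
The central angle between the endpoints is δ = arccos(p₁·p₂) ≈ 1.717 rad (98.4°).
Interpolate at f = 1/2 with slerp weights a = sin((1−f)δ)/sin δ ≈ 0.765, b = sin(fδ)/sin δ ≈ 0.765.
p = a·p₁ + b·p₂ ≈ (0.377, 0.066, 0.924); φ = arcsin(p_z) ≈ 67.52°, λ = atan2(p_y, p_x) ≈ 10.00°.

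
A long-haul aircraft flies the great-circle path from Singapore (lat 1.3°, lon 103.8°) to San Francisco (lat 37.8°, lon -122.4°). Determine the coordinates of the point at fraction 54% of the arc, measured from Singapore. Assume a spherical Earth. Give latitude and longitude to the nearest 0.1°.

≈ lat 43.1°, lon 161.3°

From cos δ = sin φ₁ sin φ₂ + cos φ₁ cos φ₂ cos Δλ, the central angle is δ ≈ 2.133 rad (122.2°).
Interpolate at f = 0.54 with slerp weights a = sin((1−f)δ)/sin δ ≈ 0.982, b = sin(fδ)/sin δ ≈ 1.079.
p = a·p₁ + b·p₂ ≈ (-0.691, 0.233, 0.684); φ = arcsin(p_z) ≈ 43.15°, λ = atan2(p_y, p_x) ≈ 161.34°.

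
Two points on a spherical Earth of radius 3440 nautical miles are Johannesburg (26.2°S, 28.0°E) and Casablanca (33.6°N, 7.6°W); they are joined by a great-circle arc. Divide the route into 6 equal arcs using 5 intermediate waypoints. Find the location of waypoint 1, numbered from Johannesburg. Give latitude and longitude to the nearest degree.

The haversine formula gives a central angle δ ≈ 1.199 rad (68.7°) between the endpoints.
Interpolate at f = 1/6 with slerp weights a = sin((1−f)δ)/sin δ ≈ 0.903, b = sin(fδ)/sin δ ≈ 0.213.
p = a·p₁ + b·p₂ ≈ (0.891, 0.357, -0.281); φ = arcsin(p_z) ≈ -16.30°, λ = atan2(p_y, p_x) ≈ 21.82°.

≈ 16°S, 22°E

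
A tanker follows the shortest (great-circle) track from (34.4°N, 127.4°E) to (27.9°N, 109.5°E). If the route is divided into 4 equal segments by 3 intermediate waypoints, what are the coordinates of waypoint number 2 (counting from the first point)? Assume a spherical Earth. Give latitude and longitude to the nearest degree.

≈ (31°N, 118°E)

Write both endpoints as unit vectors p₁, p₂ with components (cos φ cos λ, cos φ sin λ, sin φ).
The central angle between the endpoints is δ = arccos(p₁·p₂) ≈ 0.290 rad (16.6°).
Interpolate at f = 2/4 with slerp weights a = sin((1−f)δ)/sin δ ≈ 0.505, b = sin(fδ)/sin δ ≈ 0.505.
p = a·p₁ + b·p₂ ≈ (-0.402, 0.752, 0.522); φ = arcsin(p_z) ≈ 31.46°, λ = atan2(p_y, p_x) ≈ 118.14°.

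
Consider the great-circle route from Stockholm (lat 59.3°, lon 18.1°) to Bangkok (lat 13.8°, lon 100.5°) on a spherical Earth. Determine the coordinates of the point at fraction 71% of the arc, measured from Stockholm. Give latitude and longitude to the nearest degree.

The haversine formula gives a central angle δ ≈ 1.297 rad (74.3°) between the endpoints.
Interpolate at f = 0.71 with slerp weights a = sin((1−f)δ)/sin δ ≈ 0.381, b = sin(fδ)/sin δ ≈ 0.827.
p = a·p₁ + b·p₂ ≈ (0.039, 0.850, 0.525); φ = arcsin(p_z) ≈ 31.69°, λ = atan2(p_y, p_x) ≈ 87.39°.

≈ lat 32°, lon 87°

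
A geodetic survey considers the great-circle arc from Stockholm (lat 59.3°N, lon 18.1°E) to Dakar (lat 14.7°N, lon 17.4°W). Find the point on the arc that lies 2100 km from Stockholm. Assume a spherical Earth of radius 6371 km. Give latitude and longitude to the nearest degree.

The haversine formula gives a central angle δ ≈ 0.902 rad (51.7°) between the endpoints. The total great-circle distance is δ·R ≈ 0.902 × 6371 ≈ 5745 km, so the target fraction is f = 2100/5745 ≈ 0.366.
Interpolate at f ≈ 0.366 with slerp weights a = sin((1−f)δ)/sin δ ≈ 0.690, b = sin(fδ)/sin δ ≈ 0.413.
p = a·p₁ + b·p₂ ≈ (0.716, -0.010, 0.698); φ = arcsin(p_z) ≈ 44.28°, λ = atan2(p_y, p_x) ≈ -0.79°.

≈ lat 44°N, lon 1°W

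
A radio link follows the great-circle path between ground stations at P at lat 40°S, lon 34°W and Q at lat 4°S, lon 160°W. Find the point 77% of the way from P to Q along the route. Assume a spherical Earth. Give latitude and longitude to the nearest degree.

≈ lat 23°S, lon 141°W

Write both endpoints as unit vectors p₁, p₂ with components (cos φ cos λ, cos φ sin λ, sin φ).
The central angle between the endpoints is δ = arccos(p₁·p₂) ≈ 1.987 rad (113.8°).
Interpolate at f = 0.77 with slerp weights a = sin((1−f)δ)/sin δ ≈ 0.482, b = sin(fδ)/sin δ ≈ 1.092.
p = a·p₁ + b·p₂ ≈ (-0.718, -0.579, -0.386); φ = arcsin(p_z) ≈ -22.73°, λ = atan2(p_y, p_x) ≈ -141.08°.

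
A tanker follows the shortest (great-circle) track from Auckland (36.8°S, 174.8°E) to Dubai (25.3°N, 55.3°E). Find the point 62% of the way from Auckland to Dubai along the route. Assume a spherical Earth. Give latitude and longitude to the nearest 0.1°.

≈ 2.1°S, 96.7°E

Write both endpoints as unit vectors p₁, p₂ with components (cos φ cos λ, cos φ sin λ, sin φ).
The central angle between the endpoints is δ = arccos(p₁·p₂) ≈ 2.230 rad (127.8°).
Interpolate at f = 0.62 with slerp weights a = sin((1−f)δ)/sin δ ≈ 0.948, b = sin(fδ)/sin δ ≈ 1.243.
p = a·p₁ + b·p₂ ≈ (-0.117, 0.992, -0.037); φ = arcsin(p_z) ≈ -2.12°, λ = atan2(p_y, p_x) ≈ 96.70°.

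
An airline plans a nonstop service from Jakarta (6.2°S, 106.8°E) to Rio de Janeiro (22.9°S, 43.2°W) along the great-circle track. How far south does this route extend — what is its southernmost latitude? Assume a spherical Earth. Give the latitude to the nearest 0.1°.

≈ 46.1°S

The great circle lies in the plane with unit normal n̂ = (p₁ × p₂)/|p₁ × p₂|.
Here n̂_z ≈ -0.694; the vertex latitude is φ_max = arccos|n̂_z| ≈ 46.1°.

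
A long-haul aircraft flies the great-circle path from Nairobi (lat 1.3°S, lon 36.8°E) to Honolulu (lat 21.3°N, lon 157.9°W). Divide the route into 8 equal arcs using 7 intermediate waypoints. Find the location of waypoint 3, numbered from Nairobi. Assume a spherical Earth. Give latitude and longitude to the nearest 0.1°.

≈ lat 43.5°N, lon 78.5°E

The haversine formula gives a central angle δ ≈ 2.712 rad (155.4°) between the endpoints.
Interpolate at f = 3/8 with slerp weights a = sin((1−f)δ)/sin δ ≈ 2.383, b = sin(fδ)/sin δ ≈ 2.043.
p = a·p₁ + b·p₂ ≈ (0.144, 0.711, 0.688); φ = arcsin(p_z) ≈ 43.47°, λ = atan2(p_y, p_x) ≈ 78.53°.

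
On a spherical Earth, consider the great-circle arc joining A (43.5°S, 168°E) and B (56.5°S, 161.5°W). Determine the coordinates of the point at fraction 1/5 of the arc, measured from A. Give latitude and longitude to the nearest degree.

Convert each endpoint to a unit vector on the sphere (x = cos φ cos λ, y = cos φ sin λ, z = sin φ).
The central angle between the endpoints is δ = arccos(p₁·p₂) ≈ 0.405 rad (23.2°).
Interpolate at f = 1/5 with slerp weights a = sin((1−f)δ)/sin δ ≈ 0.808, b = sin(fδ)/sin δ ≈ 0.205.
p = a·p₁ + b·p₂ ≈ (-0.681, 0.086, -0.727); φ = arcsin(p_z) ≈ -46.67°, λ = atan2(p_y, p_x) ≈ 172.81°.

≈ (47°S, 173°E)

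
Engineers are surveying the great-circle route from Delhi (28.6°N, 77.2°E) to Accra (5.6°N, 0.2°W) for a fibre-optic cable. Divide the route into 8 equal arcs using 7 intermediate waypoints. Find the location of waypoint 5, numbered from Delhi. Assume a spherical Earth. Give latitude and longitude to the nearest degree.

≈ 18°N, 26°E

Write both endpoints as unit vectors p₁, p₂ with components (cos φ cos λ, cos φ sin λ, sin φ).
The central angle between the endpoints is δ = arccos(p₁·p₂) ≈ 1.331 rad (76.3°).
Interpolate at f = 5/8 with slerp weights a = sin((1−f)δ)/sin δ ≈ 0.493, b = sin(fδ)/sin δ ≈ 0.761.
p = a·p₁ + b·p₂ ≈ (0.853, 0.419, 0.310); φ = arcsin(p_z) ≈ 18.07°, λ = atan2(p_y, p_x) ≈ 26.17°.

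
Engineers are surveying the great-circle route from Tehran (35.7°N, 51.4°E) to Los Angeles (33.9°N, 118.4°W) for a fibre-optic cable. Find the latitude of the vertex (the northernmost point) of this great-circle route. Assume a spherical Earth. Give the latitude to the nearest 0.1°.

≈ 82.7°N

The great circle lies in the plane with unit normal n̂ = (p₁ × p₂)/|p₁ × p₂|.
Here n̂_z ≈ -0.127; the vertex latitude is φ_max = arccos|n̂_z| ≈ 82.7°.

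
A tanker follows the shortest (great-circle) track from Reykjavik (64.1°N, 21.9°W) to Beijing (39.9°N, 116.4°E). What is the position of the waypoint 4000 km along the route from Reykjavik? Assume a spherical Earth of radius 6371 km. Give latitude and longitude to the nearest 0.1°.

Write both endpoints as unit vectors p₁, p₂ with components (cos φ cos λ, cos φ sin λ, sin φ).
The central angle between the endpoints is δ = arccos(p₁·p₂) ≈ 1.238 rad (70.9°). The total great-circle distance is δ·R ≈ 1.238 × 6371 ≈ 7886 km, so the target fraction is f = 4000/7886 ≈ 0.507.
Interpolate at f ≈ 0.507 with slerp weights a = sin((1−f)δ)/sin δ ≈ 0.606, b = sin(fδ)/sin δ ≈ 0.622.
p = a·p₁ + b·p₂ ≈ (0.034, 0.328, 0.944); φ = arcsin(p_z) ≈ 70.73°, λ = atan2(p_y, p_x) ≈ 84.15°.

≈ 70.7°N, 84.1°E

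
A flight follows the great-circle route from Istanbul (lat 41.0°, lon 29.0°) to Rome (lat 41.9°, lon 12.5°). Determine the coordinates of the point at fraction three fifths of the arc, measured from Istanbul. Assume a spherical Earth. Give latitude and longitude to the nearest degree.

≈ lat 42°, lon 19°

Convert each endpoint to a unit vector on the sphere (x = cos φ cos λ, y = cos φ sin λ, z = sin φ).
The central angle between the endpoints is δ = arccos(p₁·p₂) ≈ 0.216 rad (12.4°).
Interpolate at f = 3/5 with slerp weights a = sin((1−f)δ)/sin δ ≈ 0.403, b = sin(fδ)/sin δ ≈ 0.603.
p = a·p₁ + b·p₂ ≈ (0.704, 0.244, 0.667); φ = arcsin(p_z) ≈ 41.82°, λ = atan2(p_y, p_x) ≈ 19.15°.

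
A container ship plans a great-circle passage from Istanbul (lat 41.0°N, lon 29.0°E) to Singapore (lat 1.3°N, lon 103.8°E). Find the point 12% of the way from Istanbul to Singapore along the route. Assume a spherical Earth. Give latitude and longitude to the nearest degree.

Convert each endpoint to a unit vector on the sphere (x = cos φ cos λ, y = cos φ sin λ, z = sin φ).
The central angle between the endpoints is δ = arccos(p₁·p₂) ≈ 1.356 rad (77.7°).
Interpolate at f = 0.12 with slerp weights a = sin((1−f)δ)/sin δ ≈ 0.952, b = sin(fδ)/sin δ ≈ 0.166.
p = a·p₁ + b·p₂ ≈ (0.589, 0.509, 0.628); φ = arcsin(p_z) ≈ 38.90°, λ = atan2(p_y, p_x) ≈ 40.87°.

≈ lat 39°N, lon 41°E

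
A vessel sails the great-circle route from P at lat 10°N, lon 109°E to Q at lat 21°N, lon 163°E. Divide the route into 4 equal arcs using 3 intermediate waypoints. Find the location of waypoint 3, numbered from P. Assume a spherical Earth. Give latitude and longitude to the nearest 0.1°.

Convert each endpoint to a unit vector on the sphere (x = cos φ cos λ, y = cos φ sin λ, z = sin φ).
The central angle between the endpoints is δ = arccos(p₁·p₂) ≈ 0.924 rad (52.9°).
Interpolate at f = 3/4 with slerp weights a = sin((1−f)δ)/sin δ ≈ 0.287, b = sin(fδ)/sin δ ≈ 0.801.
p = a·p₁ + b·p₂ ≈ (-0.807, 0.486, 0.337); φ = arcsin(p_z) ≈ 19.68°, λ = atan2(p_y, p_x) ≈ 148.95°.

≈ lat 19.7°N, lon 149.0°E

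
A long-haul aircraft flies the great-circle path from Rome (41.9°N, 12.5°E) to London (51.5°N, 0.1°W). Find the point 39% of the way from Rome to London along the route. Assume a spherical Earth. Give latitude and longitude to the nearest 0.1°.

Convert each endpoint to a unit vector on the sphere (x = cos φ cos λ, y = cos φ sin λ, z = sin φ).
The central angle between the endpoints is δ = arccos(p₁·p₂) ≈ 0.225 rad (12.9°).
Interpolate at f = 0.39 with slerp weights a = sin((1−f)δ)/sin δ ≈ 0.613, b = sin(fδ)/sin δ ≈ 0.393.
p = a·p₁ + b·p₂ ≈ (0.690, 0.098, 0.717); φ = arcsin(p_z) ≈ 45.80°, λ = atan2(p_y, p_x) ≈ 8.11°.

≈ 45.8°N, 8.1°E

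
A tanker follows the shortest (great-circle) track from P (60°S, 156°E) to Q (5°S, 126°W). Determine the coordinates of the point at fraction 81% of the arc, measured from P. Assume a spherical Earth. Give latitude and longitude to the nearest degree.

Write both endpoints as unit vectors p₁, p₂ with components (cos φ cos λ, cos φ sin λ, sin φ).
The central angle between the endpoints is δ = arccos(p₁·p₂) ≈ 1.391 rad (79.7°).
Interpolate at f = 0.81 with slerp weights a = sin((1−f)δ)/sin δ ≈ 0.265, b = sin(fδ)/sin δ ≈ 0.918.
p = a·p₁ + b·p₂ ≈ (-0.659, -0.686, -0.310); φ = arcsin(p_z) ≈ -18.05°, λ = atan2(p_y, p_x) ≈ -133.85°.

≈ (18°S, 134°W)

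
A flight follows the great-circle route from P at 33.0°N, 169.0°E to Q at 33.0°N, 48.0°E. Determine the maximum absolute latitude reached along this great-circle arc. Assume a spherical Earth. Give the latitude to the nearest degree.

≈ 53°N

The great circle lies in the plane with unit normal n̂ = (p₁ × p₂)/|p₁ × p₂|.
Here n̂_z ≈ -0.604; the vertex latitude is φ_max = arccos|n̂_z| ≈ 52.8°.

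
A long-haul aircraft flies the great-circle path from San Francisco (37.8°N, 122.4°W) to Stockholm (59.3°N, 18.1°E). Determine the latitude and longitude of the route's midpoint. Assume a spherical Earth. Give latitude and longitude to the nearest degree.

≈ 71°N, 83°W

Write both endpoints as unit vectors p₁, p₂ with components (cos φ cos λ, cos φ sin λ, sin φ).
The central angle between the endpoints is δ = arccos(p₁·p₂) ≈ 1.353 rad (77.5°).
Interpolate at f = 1/2 with slerp weights a = sin((1−f)δ)/sin δ ≈ 0.641, b = sin(fδ)/sin δ ≈ 0.641.
p = a·p₁ + b·p₂ ≈ (0.040, -0.326, 0.944); φ = arcsin(p_z) ≈ 70.82°, λ = atan2(p_y, p_x) ≈ -83.06°.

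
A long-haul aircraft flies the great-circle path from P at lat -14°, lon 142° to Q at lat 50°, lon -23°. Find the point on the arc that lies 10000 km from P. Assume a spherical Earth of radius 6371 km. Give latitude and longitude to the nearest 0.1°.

≈ lat 69.1°, lon 92.9°

Convert each endpoint to a unit vector on the sphere (x = cos φ cos λ, y = cos φ sin λ, z = sin φ).
The central angle between the endpoints is δ = arccos(p₁·p₂) ≈ 2.478 rad (142.0°). The total great-circle distance is δ·R ≈ 2.478 × 6371 ≈ 15787 km, so the target fraction is f = 10000/15787 ≈ 0.633.
Interpolate at f ≈ 0.633 with slerp weights a = sin((1−f)δ)/sin δ ≈ 1.280, b = sin(fδ)/sin δ ≈ 1.623.
p = a·p₁ + b·p₂ ≈ (-0.018, 0.357, 0.934); φ = arcsin(p_z) ≈ 69.06°, λ = atan2(p_y, p_x) ≈ 92.92°.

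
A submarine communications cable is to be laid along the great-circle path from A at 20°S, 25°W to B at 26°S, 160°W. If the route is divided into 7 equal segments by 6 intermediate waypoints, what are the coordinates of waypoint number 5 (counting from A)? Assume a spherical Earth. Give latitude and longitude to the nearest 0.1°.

≈ 44.2°S, 125.3°W

Convert each endpoint to a unit vector on the sphere (x = cos φ cos λ, y = cos φ sin λ, z = sin φ).
The central angle between the endpoints is δ = arccos(p₁·p₂) ≈ 2.035 rad (116.6°).
Interpolate at f = 5/7 with slerp weights a = sin((1−f)δ)/sin δ ≈ 0.614, b = sin(fδ)/sin δ ≈ 1.110.
p = a·p₁ + b·p₂ ≈ (-0.415, -0.585, -0.697); φ = arcsin(p_z) ≈ -44.17°, λ = atan2(p_y, p_x) ≈ -125.34°.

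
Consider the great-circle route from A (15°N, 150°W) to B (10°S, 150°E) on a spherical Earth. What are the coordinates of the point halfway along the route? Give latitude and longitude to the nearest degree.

Convert each endpoint to a unit vector on the sphere (x = cos φ cos λ, y = cos φ sin λ, z = sin φ).
The central angle between the endpoints is δ = arccos(p₁·p₂) ≈ 1.126 rad (64.5°).
Interpolate at f = 1/2 with slerp weights a = sin((1−f)δ)/sin δ ≈ 0.591, b = sin(fδ)/sin δ ≈ 0.591.
p = a·p₁ + b·p₂ ≈ (-0.999, 0.006, 0.050); φ = arcsin(p_z) ≈ 2.89°, λ = atan2(p_y, p_x) ≈ 179.68°.

≈ (3°N, 180°E)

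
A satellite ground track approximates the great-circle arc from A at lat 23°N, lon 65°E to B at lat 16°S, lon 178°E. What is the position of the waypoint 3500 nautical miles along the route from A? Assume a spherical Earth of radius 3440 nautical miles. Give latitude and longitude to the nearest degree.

≈ lat 6°N, lon 123°E

Convert each endpoint to a unit vector on the sphere (x = cos φ cos λ, y = cos φ sin λ, z = sin φ).
The central angle between the endpoints is δ = arccos(p₁·p₂) ≈ 2.041 rad (117.0°). The total great-circle distance is δ·R ≈ 2.041 × 3440 ≈ 7022 nmi, so the target fraction is f = 3500/7022 ≈ 0.498.
Interpolate at f ≈ 0.498 with slerp weights a = sin((1−f)δ)/sin δ ≈ 0.958, b = sin(fδ)/sin δ ≈ 0.955.
p = a·p₁ + b·p₂ ≈ (-0.544, 0.832, 0.111); φ = arcsin(p_z) ≈ 6.39°, λ = atan2(p_y, p_x) ≈ 123.20°.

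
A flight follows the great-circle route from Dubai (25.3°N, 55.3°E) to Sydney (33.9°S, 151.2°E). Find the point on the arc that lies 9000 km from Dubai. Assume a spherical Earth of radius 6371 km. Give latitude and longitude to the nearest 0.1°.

≈ (21.9°S, 123.1°E)

Convert each endpoint to a unit vector on the sphere (x = cos φ cos λ, y = cos φ sin λ, z = sin φ).
The central angle between the endpoints is δ = arccos(p₁·p₂) ≈ 1.892 rad (108.4°). The total great-circle distance is δ·R ≈ 1.892 × 6371 ≈ 12052 km, so the target fraction is f = 9000/12052 ≈ 0.747.
Interpolate at f ≈ 0.747 with slerp weights a = sin((1−f)δ)/sin δ ≈ 0.486, b = sin(fδ)/sin δ ≈ 1.041.
p = a·p₁ + b·p₂ ≈ (-0.507, 0.777, -0.373); φ = arcsin(p_z) ≈ -21.89°, λ = atan2(p_y, p_x) ≈ 123.11°.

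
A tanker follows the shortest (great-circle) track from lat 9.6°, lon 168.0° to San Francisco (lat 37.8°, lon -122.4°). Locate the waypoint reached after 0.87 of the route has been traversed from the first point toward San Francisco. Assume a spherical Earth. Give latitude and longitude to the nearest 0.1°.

≈ lat 36.5°, lon -133.4°

Write both endpoints as unit vectors p₁, p₂ with components (cos φ cos λ, cos φ sin λ, sin φ).
The central angle between the endpoints is δ = arccos(p₁·p₂) ≈ 1.188 rad (68.1°).
Interpolate at f = 0.87 with slerp weights a = sin((1−f)δ)/sin δ ≈ 0.166, b = sin(fδ)/sin δ ≈ 0.926.
p = a·p₁ + b·p₂ ≈ (-0.552, -0.584, 0.595); φ = arcsin(p_z) ≈ 36.53°, λ = atan2(p_y, p_x) ≈ -133.39°.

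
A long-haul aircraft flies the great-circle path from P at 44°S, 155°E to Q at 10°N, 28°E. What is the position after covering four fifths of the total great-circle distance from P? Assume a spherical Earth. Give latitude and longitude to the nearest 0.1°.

≈ 8.1°S, 44.8°E

Write both endpoints as unit vectors p₁, p₂ with components (cos φ cos λ, cos φ sin λ, sin φ).
The central angle between the endpoints is δ = arccos(p₁·p₂) ≈ 2.150 rad (123.2°).
Interpolate at f = 4/5 with slerp weights a = sin((1−f)δ)/sin δ ≈ 0.498, b = sin(fδ)/sin δ ≈ 1.181.
p = a·p₁ + b·p₂ ≈ (0.703, 0.698, -0.141); φ = arcsin(p_z) ≈ -8.09°, λ = atan2(p_y, p_x) ≈ 44.79°.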